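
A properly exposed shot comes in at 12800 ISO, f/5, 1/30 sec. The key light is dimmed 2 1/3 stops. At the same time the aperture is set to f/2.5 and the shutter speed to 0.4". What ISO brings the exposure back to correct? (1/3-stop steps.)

Scene light: 2 1/3 stops darker.
Aperture: f/5 → f/4.5 → f/4 → f/3.5 → f/3.2 → f/2.8 → f/2.5 — 2 stops wider (brighter).
Shutter speed: 1/30 → 1/25 → 1/20 → 1/15 → 1/13 → 1/10 → 1/8 → 1/6 → 1/5 → 1/4 → 0.3 → 0.4 — 3 2/3 stops longer (brighter).
Net so far: 3 1/3 stops brighter. ISO: 12800 → 10000 → 8000 → 6400 → 5000 → 4000 → 3200 → 2500 → 2000 → 1600 → 1250.

ISO 1250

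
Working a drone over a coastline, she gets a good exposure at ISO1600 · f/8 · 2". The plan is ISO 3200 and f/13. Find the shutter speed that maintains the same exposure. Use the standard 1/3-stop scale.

ISO: 1600 → 2000 → 2500 → 3200 — 1 stop raised (brighter).
Aperture: f/8 → f/9 → f/10 → f/11 → f/13 — 1 1/3 stops narrower (darker).
Net change so far: 1/3 stop darker. Offset with the shutter speed: 2 → 2.5.

2.5 s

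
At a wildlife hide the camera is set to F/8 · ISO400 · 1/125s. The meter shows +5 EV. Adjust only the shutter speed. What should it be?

1/4000s

Overexposed by 5 stops → need 5 stops darker.
Shutter speed: 1/125 → 1/250 → 1/500 → 1/1000 → 1/2000 → 1/4000.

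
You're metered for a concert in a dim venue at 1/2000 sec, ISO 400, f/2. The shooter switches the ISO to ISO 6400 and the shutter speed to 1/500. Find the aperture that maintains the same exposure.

ISO: 400 → 800 → 1600 → 3200 → 6400 — 4 stops raised (brighter).
Shutter speed: 1/2000 → 1/1000 → 1/500 — 2 stops longer (brighter).
Net change so far: 6 stops brighter. Offset with the aperture: f/2 → f/2.8 → f/4 → f/5.6 → f/8 → f/11 → f/16.

f/16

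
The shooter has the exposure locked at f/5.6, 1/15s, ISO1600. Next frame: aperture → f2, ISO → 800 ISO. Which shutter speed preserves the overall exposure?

Aperture: f/5.6 → f/4 → f/2.8 → f/2 — 3 stops opened up (brighter).
ISO: 1600 → 800 — 1 stop lower (darker).
Net change so far: 2 stops brighter. Offset with the shutter speed: 1/15 → 1/30 → 1/60.

1/60s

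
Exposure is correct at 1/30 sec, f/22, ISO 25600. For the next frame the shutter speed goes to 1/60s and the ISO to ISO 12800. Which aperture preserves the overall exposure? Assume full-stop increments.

Shutter speed: 1/30 → 1/60 — 1 stop shorter (darker).
ISO: 25600 → 12800 — 1 stop dropped (darker).
Net change so far: 2 stops darker. Offset with the aperture: f/22 → f/16 → f/11.

f/11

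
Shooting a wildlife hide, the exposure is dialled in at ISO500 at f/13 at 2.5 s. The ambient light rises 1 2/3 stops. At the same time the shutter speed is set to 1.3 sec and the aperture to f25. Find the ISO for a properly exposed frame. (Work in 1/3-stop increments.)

Scene light: 1 2/3 stops brighter.
Shutter speed: 2.5 → 2 → 1.6 → 1.3 — 1 stop shorter (darker).
Aperture: f/13 → f/14 → f/16 → f/18 → f/20 → f/22 → f/25 — 2 stops stopped down (darker).
Net so far: 1 1/3 stops darker. ISO: 500 → 640 → 800 → 1000 → 1250.

ISO 1250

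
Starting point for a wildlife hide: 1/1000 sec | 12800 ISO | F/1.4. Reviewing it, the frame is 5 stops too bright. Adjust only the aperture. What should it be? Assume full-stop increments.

f/8

Overexposed by 5 stops → need 5 stops darker.
Aperture: f/1.4 → f/2 → f/2.8 → f/4 → f/5.6 → f/8.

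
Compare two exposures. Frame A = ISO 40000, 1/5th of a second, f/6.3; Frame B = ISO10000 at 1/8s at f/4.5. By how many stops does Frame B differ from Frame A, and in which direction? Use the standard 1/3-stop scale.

Aperture: f/6.3 → f/5.6 → f/5 → f/4.5 — 1 stop opened up (brighter).
Shutter speed: 1/5 → 1/6 → 1/8 — 2/3 stop faster (darker).
ISO: 40000 → 32000 → 25600 → 20000 → 16000 → 12800 → 10000 — 2 stops dropped (darker).
Net: +1 −2/3 −2 = −1 2/3 stops.

1 2/3 stops darker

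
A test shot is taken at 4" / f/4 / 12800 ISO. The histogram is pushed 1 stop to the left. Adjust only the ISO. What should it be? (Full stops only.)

ISO 25600

Underexposed by 1 stop → need 1 stop brighter.
ISO: 12800 → 25600.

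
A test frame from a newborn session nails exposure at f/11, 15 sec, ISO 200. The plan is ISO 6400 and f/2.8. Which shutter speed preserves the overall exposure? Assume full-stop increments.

ISO: 200 → 400 → 800 → 1600 → 3200 → 6400 — 5 stops raised (brighter).
Aperture: f/11 → f/8 → f/5.6 → f/4 → f/2.8 — 4 stops opened up (brighter).
Net change so far: 9 stops brighter. Offset with the shutter speed: 15 → 8 → 4 → 2 → 1 → 1/2 → 1/4 → 1/8 → 1/15 → 1/30.

1/30s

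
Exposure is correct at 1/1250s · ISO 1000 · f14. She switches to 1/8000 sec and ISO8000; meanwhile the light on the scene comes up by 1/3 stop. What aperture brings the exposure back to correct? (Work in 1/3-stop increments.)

f/18

Scene light: 1/3 stop brighter.
Shutter speed: 1/1250 → 1/1600 → 1/2000 → 1/2500 → 1/3200 → 1/4000 → 1/5000 → 1/6400 → 1/8000 — 2 2/3 stops faster (darker).
ISO: 1000 → 1250 → 1600 → 2000 → 2500 → 3200 → 4000 → 5000 → 6400 → 8000 — 3 stops raised (brighter).
Net so far: 2/3 stop brighter. Aperture: f/14 → f/16 → f/18.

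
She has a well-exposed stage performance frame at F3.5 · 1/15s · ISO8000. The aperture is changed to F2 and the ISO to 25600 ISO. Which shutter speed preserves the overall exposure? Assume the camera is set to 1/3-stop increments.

Aperture: f/3.5 → f/3.2 → f/2.8 → f/2.5 → f/2.2 → f/2 — 1 2/3 stops larger aperture (brighter).
ISO: 8000 → 10000 → 12800 → 16000 → 20000 → 25600 — 1 2/3 stops higher (brighter).
Net change so far: 3 1/3 stops brighter. Offset with the shutter speed: 1/15 → 1/20 → 1/25 → 1/30 → 1/40 → 1/50 → 1/60 → 1/80 → 1/100 → 1/125 → 1/160.

1/160s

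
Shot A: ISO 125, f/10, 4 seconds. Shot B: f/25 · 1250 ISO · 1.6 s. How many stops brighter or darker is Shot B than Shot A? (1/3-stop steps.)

2/3 stop darker

Aperture: f/10 → f/11 → f/13 → f/14 → f/16 → f/18 → f/20 → f/22 → f/25 — 2 2/3 stops narrower (darker).
Shutter speed: 4 → 3.2 → 2.5 → 2 → 1.6 — 1 1/3 stops shorter (darker).
ISO: 125 → 160 → 200 → 250 → 320 → 400 → 500 → 640 → 800 → 1000 → 1250 — 3 1/3 stops higher (brighter).
Net: −2 2/3 −1 1/3 +3 1/3 = −2/3 stops.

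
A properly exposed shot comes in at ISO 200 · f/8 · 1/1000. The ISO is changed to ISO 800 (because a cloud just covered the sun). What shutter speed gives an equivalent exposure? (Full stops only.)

1/4000s

ISO: 200 → 400 → 800 — 2 stops raised (brighter).
Need 2 stops darker from the shutter speed: 1/1000 → 1/2000 → 1/4000.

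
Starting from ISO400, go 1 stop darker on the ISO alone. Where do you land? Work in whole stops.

ISO 200

ISO: 400 → 200 — 1 stop lower (darker).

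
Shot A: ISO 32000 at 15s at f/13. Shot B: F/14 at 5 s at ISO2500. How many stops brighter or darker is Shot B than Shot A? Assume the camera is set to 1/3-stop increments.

5 2/3 stops darker

Aperture: f/13 → f/14 — 1/3 stop smaller aperture (darker).
Shutter speed: 15 → 13 → 10 → 8 → 6 → 5 — 1 2/3 stops faster (darker).
ISO: 32000 → 25600 → 20000 → 16000 → 12800 → 10000 → 8000 → 6400 → 5000 → 4000 → 3200 → 2500 — 3 2/3 stops lower (darker).
Net: −1/3 −1 2/3 −3 2/3 = −5 2/3 stops.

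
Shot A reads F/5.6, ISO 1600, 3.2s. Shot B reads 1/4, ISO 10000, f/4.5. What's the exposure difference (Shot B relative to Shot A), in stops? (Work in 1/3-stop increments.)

Aperture: f/5.6 → f/5 → f/4.5 — 2/3 stop wider (brighter).
Shutter speed: 3.2 → 2.5 → 2 → 1.6 → 1.3 → 1 → 0.8 → 0.6 → 0.5 → 0.4 → 0.3 → 1/4 — 3 2/3 stops faster (darker).
ISO: 1600 → 2000 → 2500 → 3200 → 4000 → 5000 → 6400 → 8000 → 10000 — 2 2/3 stops raised (brighter).
Net: +2/3 −3 2/3 +2 2/3 = −1/3 stops.

1/3 stop darker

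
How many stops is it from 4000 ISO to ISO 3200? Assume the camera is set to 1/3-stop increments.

1/3 stop

4000 → 3200 — count the steps: 1 third-stops = 1/3 stop.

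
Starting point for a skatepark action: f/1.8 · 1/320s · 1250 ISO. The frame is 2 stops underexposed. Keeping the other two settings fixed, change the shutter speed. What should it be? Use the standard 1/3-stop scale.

1/80s

Underexposed by 2 stops → need 2 stops brighter.
Shutter speed: 1/320 → 1/250 → 1/200 → 1/160 → 1/125 → 1/100 → 1/80.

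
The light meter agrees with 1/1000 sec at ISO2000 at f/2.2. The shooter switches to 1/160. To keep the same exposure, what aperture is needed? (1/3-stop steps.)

f/5.6

Shutter speed: 1/1000 → 1/800 → 1/640 → 1/500 → 1/400 → 1/320 → 1/250 → 1/200 → 1/160 — 2 2/3 stops longer (brighter).
Need 2 2/3 stops darker from the aperture: f/2.2 → f/2.5 → f/2.8 → f/3.2 → f/3.5 → f/4 → f/4.5 → f/5 → f/5.6.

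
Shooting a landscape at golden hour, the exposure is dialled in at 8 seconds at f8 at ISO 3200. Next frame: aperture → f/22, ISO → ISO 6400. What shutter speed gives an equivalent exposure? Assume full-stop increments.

Aperture: f/8 → f/11 → f/16 → f/22 — 3 stops narrower (darker).
ISO: 3200 → 6400 — 1 stop raised (brighter).
Net change so far: 2 stops darker. Offset with the shutter speed: 8 → 15 → 30.

30 s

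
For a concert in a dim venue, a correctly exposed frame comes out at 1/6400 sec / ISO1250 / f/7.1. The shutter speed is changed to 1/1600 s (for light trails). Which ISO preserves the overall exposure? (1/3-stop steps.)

Shutter speed: 1/6400 → 1/5000 → 1/4000 → 1/3200 → 1/2500 → 1/2000 → 1/1600 — 2 stops longer (brighter).
Need 2 stops darker from the ISO: 1250 → 1000 → 800 → 640 → 500 → 400 → 320.

ISO 320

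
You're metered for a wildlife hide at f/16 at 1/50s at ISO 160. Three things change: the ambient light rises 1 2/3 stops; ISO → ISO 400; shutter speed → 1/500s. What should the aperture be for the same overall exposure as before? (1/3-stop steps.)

f/14

Scene light: 1 2/3 stops brighter.
ISO: 160 → 200 → 250 → 320 → 400 — 1 1/3 stops raised (brighter).
Shutter speed: 1/50 → 1/60 → 1/80 → 1/100 → 1/125 → 1/160 → 1/200 → 1/250 → 1/320 → 1/400 → 1/500 — 3 1/3 stops faster (darker).
Net so far: 1/3 stop darker. Aperture: f/16 → f/14.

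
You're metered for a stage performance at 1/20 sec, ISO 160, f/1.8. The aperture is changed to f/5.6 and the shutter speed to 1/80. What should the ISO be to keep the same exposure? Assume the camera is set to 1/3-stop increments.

ISO 6400

Aperture: f/1.8 → f/2 → f/2.2 → f/2.5 → f/2.8 → f/3.2 → f/3.5 → f/4 → f/4.5 → f/5 → f/5.6 — 3 1/3 stops stopped down (darker).
Shutter speed: 1/20 → 1/25 → 1/30 → 1/40 → 1/50 → 1/60 → 1/80 — 2 stops shorter (darker).
Net change so far: 5 1/3 stops darker. Offset with the ISO: 160 → 200 → 250 → 320 → 400 → 500 → 640 → 800 → 1000 → 1250 → 1600 → 2000 → 2500 → 3200 → 4000 → 5000 → 6400.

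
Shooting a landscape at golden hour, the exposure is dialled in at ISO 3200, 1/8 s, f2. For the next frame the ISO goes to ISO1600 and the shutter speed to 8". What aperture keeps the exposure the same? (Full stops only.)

f/11

ISO: 3200 → 1600 — 1 stop dropped (darker).
Shutter speed: 1/8 → 1/4 → 1/2 → 1 → 2 → 4 → 8 — 6 stops longer (brighter).
Net change so far: 5 stops brighter. Offset with the aperture: f/2 → f/2.8 → f/4 → f/5.6 → f/8 → f/11.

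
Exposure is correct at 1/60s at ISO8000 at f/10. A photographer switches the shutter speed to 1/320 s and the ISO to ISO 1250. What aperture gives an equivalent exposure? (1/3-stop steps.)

f/1.8

Shutter speed: 1/60 → 1/80 → 1/100 → 1/125 → 1/160 → 1/200 → 1/250 → 1/320 — 2 1/3 stops shorter (darker).
ISO: 8000 → 6400 → 5000 → 4000 → 3200 → 2500 → 2000 → 1600 → 1250 — 2 2/3 stops lower (darker).
Net change so far: 5 stops darker. Offset with the aperture: f/10 → f/9 → f/8 → f/7.1 → f/6.3 → f/5.6 → f/5 → f/4.5 → f/4 → f/3.5 → f/3.2 → f/2.8 → f/2.5 → f/2.2 → f/2 → f/1.8.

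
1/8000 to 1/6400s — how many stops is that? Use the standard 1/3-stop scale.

1/3 stop

1/8000 → 1/6400 — count the steps: 1 third-stops = 1/3 stop.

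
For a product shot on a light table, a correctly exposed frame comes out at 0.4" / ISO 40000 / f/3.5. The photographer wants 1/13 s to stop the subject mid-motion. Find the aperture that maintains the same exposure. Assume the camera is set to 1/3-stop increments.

f/1.6

Shutter speed: 0.4 → 0.3 → 1/4 → 1/5 → 1/6 → 1/8 → 1/10 → 1/13 — 2 1/3 stops faster (darker).
Need 2 1/3 stops brighter from the aperture: f/3.5 → f/3.2 → f/2.8 → f/2.5 → f/2.2 → f/2 → f/1.8 → f/1.6.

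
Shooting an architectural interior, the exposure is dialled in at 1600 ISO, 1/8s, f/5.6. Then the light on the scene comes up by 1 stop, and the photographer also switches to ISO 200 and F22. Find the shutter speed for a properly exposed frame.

Scene light: 1 stop brighter.
ISO: 1600 → 800 → 400 → 200 — 3 stops dropped (darker).
Aperture: f/5.6 → f/8 → f/11 → f/16 → f/22 — 4 stops narrower (darker).
Net so far: 6 stops darker. Shutter speed: 1/8 → 1/4 → 1/2 → 1 → 2 → 4 → 8.

8 s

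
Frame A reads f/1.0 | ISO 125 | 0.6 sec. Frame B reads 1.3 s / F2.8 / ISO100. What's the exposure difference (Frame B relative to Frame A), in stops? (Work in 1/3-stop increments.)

2 1/3 stops darker

Aperture: f/1.0 → f/1.1 → f/1.2 → f/1.4 → f/1.6 → f/1.8 → f/2 → f/2.2 → f/2.5 → f/2.8 — 3 stops stopped down (darker).
Shutter speed: 0.6 → 0.8 → 1 → 1.3 — 1 stop longer (brighter).
ISO: 125 → 100 — 1/3 stop lower (darker).
Net: −3 +1 −1/3 = −2 1/3 stops.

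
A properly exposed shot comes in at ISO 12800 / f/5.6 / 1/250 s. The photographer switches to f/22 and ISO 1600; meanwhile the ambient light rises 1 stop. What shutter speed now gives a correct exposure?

Scene light: 1 stop brighter.
Aperture: f/5.6 → f/8 → f/11 → f/16 → f/22 — 4 stops smaller aperture (darker).
ISO: 12800 → 6400 → 3200 → 1600 — 3 stops lower (darker).
Net so far: 6 stops darker. Shutter speed: 1/250 → 1/125 → 1/60 → 1/30 → 1/15 → 1/8 → 1/4.

1/4s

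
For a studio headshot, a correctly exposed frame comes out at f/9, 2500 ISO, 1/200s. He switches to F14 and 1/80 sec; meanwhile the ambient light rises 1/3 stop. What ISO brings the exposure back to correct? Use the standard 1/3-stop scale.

ISO 2000

Scene light: 1/3 stop brighter.
Aperture: f/9 → f/10 → f/11 → f/13 → f/14 — 1 1/3 stops smaller aperture (darker).
Shutter speed: 1/200 → 1/160 → 1/125 → 1/100 → 1/80 — 1 1/3 stops slower (brighter).
Net so far: 1/3 stop brighter. ISO: 2500 → 2000.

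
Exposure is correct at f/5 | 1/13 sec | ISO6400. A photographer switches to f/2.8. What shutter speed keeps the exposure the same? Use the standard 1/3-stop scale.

Aperture: f/5 → f/4.5 → f/4 → f/3.5 → f/3.2 → f/2.8 — 1 2/3 stops opened up (brighter).
Need 1 2/3 stops darker from the shutter speed: 1/13 → 1/15 → 1/20 → 1/25 → 1/30 → 1/40.

1/40s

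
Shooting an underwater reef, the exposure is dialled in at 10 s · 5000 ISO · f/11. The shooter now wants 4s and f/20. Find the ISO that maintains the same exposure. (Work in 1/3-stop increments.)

Shutter speed: 10 → 8 → 6 → 5 → 4 — 1 1/3 stops faster (darker).
Aperture: f/11 → f/13 → f/14 → f/16 → f/18 → f/20 — 1 2/3 stops smaller aperture (darker).
Net change so far: 3 stops darker. Offset with the ISO: 5000 → 6400 → 8000 → 10000 → 12800 → 16000 → 20000 → 25600 → 32000 → 40000.

ISO 40000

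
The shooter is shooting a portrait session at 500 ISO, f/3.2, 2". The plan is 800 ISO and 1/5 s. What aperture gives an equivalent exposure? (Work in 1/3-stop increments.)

ISO: 500 → 640 → 800 — 2/3 stop raised (brighter).
Shutter speed: 2 → 1.6 → 1.3 → 1 → 0.8 → 0.6 → 0.5 → 0.4 → 0.3 → 1/4 → 1/5 — 3 1/3 stops faster (darker).
Net change so far: 2 2/3 stops darker. Offset with the aperture: f/3.2 → f/2.8 → f/2.5 → f/2.2 → f/2 → f/1.8 → f/1.6 → f/1.4 → f/1.2.

f/1.2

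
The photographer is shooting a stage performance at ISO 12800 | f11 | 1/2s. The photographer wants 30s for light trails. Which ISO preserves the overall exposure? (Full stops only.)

Shutter speed: 1/2 → 1 → 2 → 4 → 8 → 15 → 30 — 6 stops slower (brighter).
Need 6 stops darker from the ISO: 12800 → 6400 → 3200 → 1600 → 800 → 400 → 200.

ISO 200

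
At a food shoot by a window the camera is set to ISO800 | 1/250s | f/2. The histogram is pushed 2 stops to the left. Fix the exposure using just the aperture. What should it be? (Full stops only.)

Underexposed by 2 stops → need 2 stops brighter.
Aperture: f/2 → f/1.4 → f/1.0.

f/1.0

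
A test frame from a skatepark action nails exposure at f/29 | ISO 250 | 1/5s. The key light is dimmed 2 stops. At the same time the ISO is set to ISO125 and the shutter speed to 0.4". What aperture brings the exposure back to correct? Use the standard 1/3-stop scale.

f/14

Scene light: 2 stops darker.
ISO: 250 → 200 → 160 → 125 — 1 stop lower (darker).
Shutter speed: 1/5 → 1/4 → 0.3 → 0.4 — 1 stop slower (brighter).
Net so far: 2 stops darker. Aperture: f/29 → f/25 → f/22 → f/20 → f/18 → f/16 → f/14.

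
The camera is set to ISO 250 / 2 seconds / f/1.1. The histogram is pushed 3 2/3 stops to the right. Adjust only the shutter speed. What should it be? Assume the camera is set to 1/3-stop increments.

Overexposed by 3 2/3 stops → need 3 2/3 stops darker.
Shutter speed: 2 → 1.6 → 1.3 → 1 → 0.8 → 0.6 → 0.5 → 0.4 → 0.3 → 1/4 → 1/5 → 1/6.

1/6s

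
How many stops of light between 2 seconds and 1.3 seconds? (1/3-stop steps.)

2/3 stop

2 → 1.6 → 1.3 — count the steps: 2 third-stops = 2/3 stop.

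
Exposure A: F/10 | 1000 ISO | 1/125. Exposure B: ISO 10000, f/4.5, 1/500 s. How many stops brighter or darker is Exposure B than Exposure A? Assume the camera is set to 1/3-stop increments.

Aperture: f/10 → f/9 → f/8 → f/7.1 → f/6.3 → f/5.6 → f/5 → f/4.5 — 2 1/3 stops larger aperture (brighter).
Shutter speed: 1/125 → 1/160 → 1/200 → 1/250 → 1/320 → 1/400 → 1/500 — 2 stops faster (darker).
ISO: 1000 → 1250 → 1600 → 2000 → 2500 → 3200 → 4000 → 5000 → 6400 → 8000 → 10000 — 3 1/3 stops higher (brighter).
Net: +2 1/3 −2 +3 1/3 = +3 2/3 stops.

3 2/3 stops brighter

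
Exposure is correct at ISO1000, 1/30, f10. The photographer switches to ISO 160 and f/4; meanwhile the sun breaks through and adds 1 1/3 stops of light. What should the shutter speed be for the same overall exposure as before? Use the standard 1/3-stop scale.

Scene light: 1 1/3 stops brighter.
ISO: 1000 → 800 → 640 → 500 → 400 → 320 → 250 → 200 → 160 — 2 2/3 stops dropped (darker).
Aperture: f/10 → f/9 → f/8 → f/7.1 → f/6.3 → f/5.6 → f/5 → f/4.5 → f/4 — 2 2/3 stops opened up (brighter).
Net so far: 1 1/3 stops brighter. Shutter speed: 1/30 → 1/40 → 1/50 → 1/60 → 1/80.

1/80s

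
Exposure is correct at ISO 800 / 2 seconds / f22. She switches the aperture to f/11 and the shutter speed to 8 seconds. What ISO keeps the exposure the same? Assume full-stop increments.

ISO 50

Aperture: f/22 → f/16 → f/11 — 2 stops opened up (brighter).
Shutter speed: 2 → 4 → 8 — 2 stops slower (brighter).
Net change so far: 4 stops brighter. Offset with the ISO: 800 → 400 → 200 → 100 → 50.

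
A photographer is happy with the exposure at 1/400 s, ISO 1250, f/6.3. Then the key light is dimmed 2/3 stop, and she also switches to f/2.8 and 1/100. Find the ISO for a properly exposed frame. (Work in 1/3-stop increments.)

ISO 100

Scene light: 2/3 stop darker.
Aperture: f/6.3 → f/5.6 → f/5 → f/4.5 → f/4 → f/3.5 → f/3.2 → f/2.8 — 2 1/3 stops larger aperture (brighter).
Shutter speed: 1/400 → 1/320 → 1/250 → 1/200 → 1/160 → 1/125 → 1/100 — 2 stops longer (brighter).
Net so far: 3 2/3 stops brighter. ISO: 1250 → 1000 → 800 → 640 → 500 → 400 → 320 → 250 → 200 → 160 → 125 → 100.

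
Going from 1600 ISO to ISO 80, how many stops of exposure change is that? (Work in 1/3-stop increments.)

1600 → 1250 → 1000 → 800 → 640 → 500 → 400 → 320 → 250 → 200 → 160 → 125 → 100 → 80 — count the steps: 13 third-stops = 4 1/3 stops.

4 1/3 stops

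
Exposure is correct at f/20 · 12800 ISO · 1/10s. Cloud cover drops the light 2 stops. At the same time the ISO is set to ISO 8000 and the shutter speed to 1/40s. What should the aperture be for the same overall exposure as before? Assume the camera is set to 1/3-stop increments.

Scene light: 2 stops darker.
ISO: 12800 → 10000 → 8000 — 2/3 stop dropped (darker).
Shutter speed: 1/10 → 1/13 → 1/15 → 1/20 → 1/25 → 1/30 → 1/40 — 2 stops faster (darker).
Net so far: 4 2/3 stops darker. Aperture: f/20 → f/18 → f/16 → f/14 → f/13 → f/11 → f/10 → f/9 → f/8 → f/7.1 → f/6.3 → f/5.6 → f/5 → f/4.5 → f/4.

f/4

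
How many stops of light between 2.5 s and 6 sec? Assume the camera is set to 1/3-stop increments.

2.5 → 3.2 → 4 → 5 → 6 — count the steps: 4 third-stops = 1 1/3 stops.

1 1/3 stops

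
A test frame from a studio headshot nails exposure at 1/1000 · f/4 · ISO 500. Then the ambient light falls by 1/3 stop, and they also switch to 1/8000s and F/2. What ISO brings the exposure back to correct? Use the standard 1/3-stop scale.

ISO 1250

Scene light: 1/3 stop darker.
Shutter speed: 1/1000 → 1/1250 → 1/1600 → 1/2000 → 1/2500 → 1/3200 → 1/4000 → 1/5000 → 1/6400 → 1/8000 — 3 stops shorter (darker).
Aperture: f/4 → f/3.5 → f/3.2 → f/2.8 → f/2.5 → f/2.2 → f/2 — 2 stops opened up (brighter).
Net so far: 1 1/3 stops darker. ISO: 500 → 640 → 800 → 1000 → 1250.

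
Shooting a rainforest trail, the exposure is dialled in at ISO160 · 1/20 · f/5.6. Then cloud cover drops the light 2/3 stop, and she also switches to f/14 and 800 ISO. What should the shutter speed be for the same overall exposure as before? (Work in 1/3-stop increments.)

Scene light: 2/3 stop darker.
Aperture: f/5.6 → f/6.3 → f/7.1 → f/8 → f/9 → f/10 → f/11 → f/13 → f/14 — 2 2/3 stops smaller aperture (darker).
ISO: 160 → 200 → 250 → 320 → 400 → 500 → 640 → 800 — 2 1/3 stops raised (brighter).
Net so far: 1 stop darker. Shutter speed: 1/20 → 1/15 → 1/13 → 1/10.

1/10s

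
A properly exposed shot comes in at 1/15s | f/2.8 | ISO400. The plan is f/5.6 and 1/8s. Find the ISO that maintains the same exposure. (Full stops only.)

Aperture: f/2.8 → f/4 → f/5.6 — 2 stops stopped down (darker).
Shutter speed: 1/15 → 1/8 — 1 stop slower (brighter).
Net change so far: 1 stop darker. Offset with the ISO: 400 → 800.

ISO 800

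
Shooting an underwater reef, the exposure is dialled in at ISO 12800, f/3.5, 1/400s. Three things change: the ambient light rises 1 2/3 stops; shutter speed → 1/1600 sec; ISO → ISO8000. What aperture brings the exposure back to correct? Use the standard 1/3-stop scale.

Scene light: 1 2/3 stops brighter.
Shutter speed: 1/400 → 1/500 → 1/640 → 1/800 → 1/1000 → 1/1250 → 1/1600 — 2 stops faster (darker).
ISO: 12800 → 10000 → 8000 — 2/3 stop lower (darker).
Net so far: 1 stop darker. Aperture: f/3.5 → f/3.2 → f/2.8 → f/2.5.

f/2.5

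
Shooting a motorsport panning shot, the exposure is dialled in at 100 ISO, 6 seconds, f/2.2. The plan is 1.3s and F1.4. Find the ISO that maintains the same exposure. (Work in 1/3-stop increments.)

Shutter speed: 6 → 5 → 4 → 3.2 → 2.5 → 2 → 1.6 → 1.3 — 2 1/3 stops shorter (darker).
Aperture: f/2.2 → f/2 → f/1.8 → f/1.6 → f/1.4 — 1 1/3 stops opened up (brighter).
Net change so far: 1 stop darker. Offset with the ISO: 100 → 125 → 160 → 200.

ISO 200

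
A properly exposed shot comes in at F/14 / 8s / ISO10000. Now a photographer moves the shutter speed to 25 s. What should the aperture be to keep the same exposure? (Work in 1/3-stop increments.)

Shutter speed: 8 → 10 → 13 → 15 → 20 → 25 — 1 2/3 stops slower (brighter).
Need 1 2/3 stops darker from the aperture: f/14 → f/16 → f/18 → f/20 → f/22 → f/25.

f/25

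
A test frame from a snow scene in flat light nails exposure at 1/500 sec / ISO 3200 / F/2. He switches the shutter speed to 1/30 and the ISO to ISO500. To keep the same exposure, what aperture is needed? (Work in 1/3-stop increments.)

f/3.2

Shutter speed: 1/500 → 1/400 → 1/320 → 1/250 → 1/200 → 1/160 → 1/125 → 1/100 → 1/80 → 1/60 → 1/50 → 1/40 → 1/30 — 4 stops slower (brighter).
ISO: 3200 → 2500 → 2000 → 1600 → 1250 → 1000 → 800 → 640 → 500 — 2 2/3 stops lower (darker).
Net change so far: 1 1/3 stops brighter. Offset with the aperture: f/2 → f/2.2 → f/2.5 → f/2.8 → f/3.2.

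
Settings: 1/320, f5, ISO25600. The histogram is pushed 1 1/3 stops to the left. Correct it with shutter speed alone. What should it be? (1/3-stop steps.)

1/125s

Underexposed by 1 1/3 stops → need 1 1/3 stops brighter.
Shutter speed: 1/320 → 1/250 → 1/200 → 1/160 → 1/125.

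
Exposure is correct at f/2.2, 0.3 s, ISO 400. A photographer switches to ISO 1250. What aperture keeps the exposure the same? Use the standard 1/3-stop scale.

ISO: 400 → 500 → 640 → 800 → 1000 → 1250 — 1 2/3 stops higher (brighter).
Need 1 2/3 stops darker from the aperture: f/2.2 → f/2.5 → f/2.8 → f/3.2 → f/3.5 → f/4.

f/4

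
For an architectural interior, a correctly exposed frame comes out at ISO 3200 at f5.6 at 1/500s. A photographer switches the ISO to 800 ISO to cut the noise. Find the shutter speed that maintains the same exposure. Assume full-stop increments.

ISO: 3200 → 1600 → 800 — 2 stops lower (darker).
Need 2 stops brighter from the shutter speed: 1/500 → 1/250 → 1/125.

1/125s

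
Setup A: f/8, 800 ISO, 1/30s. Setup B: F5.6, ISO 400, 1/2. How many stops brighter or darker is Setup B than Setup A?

Aperture: f/8 → f/5.6 — 1 stop wider (brighter).
Shutter speed: 1/30 → 1/15 → 1/8 → 1/4 → 1/2 — 4 stops slower (brighter).
ISO: 800 → 400 — 1 stop dropped (darker).
Net: +1 +4 −1 = +4 stops.

4 stops brighter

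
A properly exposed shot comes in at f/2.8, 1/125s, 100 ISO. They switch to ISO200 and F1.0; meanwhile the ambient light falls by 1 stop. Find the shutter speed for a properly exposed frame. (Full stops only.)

1/1000s

Scene light: 1 stop darker.
ISO: 100 → 200 — 1 stop higher (brighter).
Aperture: f/2.8 → f/2 → f/1.4 → f/1.0 — 3 stops wider (brighter).
Net so far: 3 stops brighter. Shutter speed: 1/125 → 1/250 → 1/500 → 1/1000.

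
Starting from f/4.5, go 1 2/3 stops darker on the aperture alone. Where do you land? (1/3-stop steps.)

Aperture: f/4.5 → f/5 → f/5.6 → f/6.3 → f/7.1 → f/8 — 1 2/3 stops smaller aperture (darker).

f/8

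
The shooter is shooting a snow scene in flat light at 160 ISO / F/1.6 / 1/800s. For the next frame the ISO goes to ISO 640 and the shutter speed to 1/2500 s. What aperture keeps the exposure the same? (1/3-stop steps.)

f/1.8

ISO: 160 → 200 → 250 → 320 → 400 → 500 → 640 — 2 stops raised (brighter).
Shutter speed: 1/800 → 1/1000 → 1/1250 → 1/1600 → 1/2000 → 1/2500 — 1 2/3 stops faster (darker).
Net change so far: 1/3 stop brighter. Offset with the aperture: f/1.6 → f/1.8.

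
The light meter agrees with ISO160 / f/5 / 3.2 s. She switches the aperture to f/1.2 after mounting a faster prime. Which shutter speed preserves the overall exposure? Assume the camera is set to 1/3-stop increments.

Aperture: f/5 → f/4.5 → f/4 → f/3.5 → f/3.2 → f/2.8 → f/2.5 → f/2.2 → f/2 → f/1.8 → f/1.6 → f/1.4 → f/1.2 — 4 stops opened up (brighter).
Need 4 stops darker from the shutter speed: 3.2 → 2.5 → 2 → 1.6 → 1.3 → 1 → 0.8 → 0.6 → 0.5 → 0.4 → 0.3 → 1/4 → 1/5.

1/5s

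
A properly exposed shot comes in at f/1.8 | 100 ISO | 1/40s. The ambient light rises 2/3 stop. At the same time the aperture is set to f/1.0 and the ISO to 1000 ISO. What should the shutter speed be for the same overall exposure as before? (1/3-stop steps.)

Scene light: 2/3 stop brighter.
Aperture: f/1.8 → f/1.6 → f/1.4 → f/1.2 → f/1.1 → f/1.0 — 1 2/3 stops wider (brighter).
ISO: 100 → 125 → 160 → 200 → 250 → 320 → 400 → 500 → 640 → 800 → 1000 — 3 1/3 stops raised (brighter).
Net so far: 5 2/3 stops brighter. Shutter speed: 1/40 → 1/50 → 1/60 → 1/80 → 1/100 → 1/125 → 1/160 → 1/200 → 1/250 → 1/320 → 1/400 → 1/500 → 1/640 → 1/800 → 1/1000 → 1/1250 → 1/1600 → 1/2000.

1/2000s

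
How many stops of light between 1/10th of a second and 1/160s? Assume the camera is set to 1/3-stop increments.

1/10 → 1/13 → 1/15 → 1/20 → 1/25 → 1/30 → 1/40 → 1/50 → 1/60 → 1/80 → 1/100 → 1/125 → 1/160 — count the steps: 12 third-stops = 4 stops.

4 stops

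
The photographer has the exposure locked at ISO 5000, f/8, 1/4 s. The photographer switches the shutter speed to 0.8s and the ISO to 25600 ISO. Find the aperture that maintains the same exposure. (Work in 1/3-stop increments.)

f/32

Shutter speed: 1/4 → 0.3 → 0.4 → 0.5 → 0.6 → 0.8 — 1 2/3 stops slower (brighter).
ISO: 5000 → 6400 → 8000 → 10000 → 12800 → 16000 → 20000 → 25600 — 2 1/3 stops raised (brighter).
Net change so far: 4 stops brighter. Offset with the aperture: f/8 → f/9 → f/10 → f/11 → f/13 → f/14 → f/16 → f/18 → f/20 → f/22 → f/25 → f/29 → f/32.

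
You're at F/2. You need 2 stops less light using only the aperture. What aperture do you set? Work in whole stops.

Aperture: f/2 → f/2.8 → f/4 — 2 stops smaller aperture (darker).

f/4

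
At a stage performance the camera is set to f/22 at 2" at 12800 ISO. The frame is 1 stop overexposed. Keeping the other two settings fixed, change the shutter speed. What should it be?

Overexposed by 1 stop → need 1 stop darker.
Shutter speed: 2 → 1.

1 s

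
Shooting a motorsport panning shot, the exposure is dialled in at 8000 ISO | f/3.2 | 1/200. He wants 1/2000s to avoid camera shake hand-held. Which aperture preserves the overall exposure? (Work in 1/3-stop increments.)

f/1.0

Shutter speed: 1/200 → 1/250 → 1/320 → 1/400 → 1/500 → 1/640 → 1/800 → 1/1000 → 1/1250 → 1/1600 → 1/2000 — 3 1/3 stops faster (darker).
Need 3 1/3 stops brighter from the aperture: f/3.2 → f/2.8 → f/2.5 → f/2.2 → f/2 → f/1.8 → f/1.6 → f/1.4 → f/1.2 → f/1.1 → f/1.0.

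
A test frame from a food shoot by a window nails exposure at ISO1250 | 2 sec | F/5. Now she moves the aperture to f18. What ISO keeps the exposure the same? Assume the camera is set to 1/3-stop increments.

ISO 16000

Aperture: f/5 → f/5.6 → f/6.3 → f/7.1 → f/8 → f/9 → f/10 → f/11 → f/13 → f/14 → f/16 → f/18 — 3 2/3 stops stopped down (darker).
Need 3 2/3 stops brighter from the ISO: 1250 → 1600 → 2000 → 2500 → 3200 → 4000 → 5000 → 6400 → 8000 → 10000 → 12800 → 16000.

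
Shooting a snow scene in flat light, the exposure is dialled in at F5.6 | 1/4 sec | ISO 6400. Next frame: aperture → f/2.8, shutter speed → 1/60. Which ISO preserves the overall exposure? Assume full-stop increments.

ISO 25600

Aperture: f/5.6 → f/4 → f/2.8 — 2 stops opened up (brighter).
Shutter speed: 1/4 → 1/8 → 1/15 → 1/30 → 1/60 — 4 stops faster (darker).
Net change so far: 2 stops darker. Offset with the ISO: 6400 → 12800 → 25600.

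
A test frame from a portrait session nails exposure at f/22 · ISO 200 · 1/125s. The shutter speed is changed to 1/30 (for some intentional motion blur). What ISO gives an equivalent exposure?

Shutter speed: 1/125 → 1/60 → 1/30 — 2 stops longer (brighter).
Need 2 stops darker from the ISO: 200 → 100 → 50.

ISO 50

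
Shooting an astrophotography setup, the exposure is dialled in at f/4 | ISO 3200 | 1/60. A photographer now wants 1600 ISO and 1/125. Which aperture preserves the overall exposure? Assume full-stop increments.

ISO: 3200 → 1600 — 1 stop dropped (darker).
Shutter speed: 1/60 → 1/125 — 1 stop faster (darker).
Net change so far: 2 stops darker. Offset with the aperture: f/4 → f/2.8 → f/2.

f/2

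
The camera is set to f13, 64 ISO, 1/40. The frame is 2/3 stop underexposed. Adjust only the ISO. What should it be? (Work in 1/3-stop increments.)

ISO 100

Underexposed by 2/3 stop → need 2/3 stop brighter.
ISO: 64 → 80 → 100.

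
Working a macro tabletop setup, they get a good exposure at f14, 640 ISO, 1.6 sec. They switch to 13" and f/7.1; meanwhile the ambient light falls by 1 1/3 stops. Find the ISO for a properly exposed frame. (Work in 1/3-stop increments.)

ISO 50

Scene light: 1 1/3 stops darker.
Shutter speed: 1.6 → 2 → 2.5 → 3.2 → 4 → 5 → 6 → 8 → 10 → 13 — 3 stops slower (brighter).
Aperture: f/14 → f/13 → f/11 → f/10 → f/9 → f/8 → f/7.1 — 2 stops opened up (brighter).
Net so far: 3 2/3 stops brighter. ISO: 640 → 500 → 400 → 320 → 250 → 200 → 160 → 125 → 100 → 80 → 64 → 50.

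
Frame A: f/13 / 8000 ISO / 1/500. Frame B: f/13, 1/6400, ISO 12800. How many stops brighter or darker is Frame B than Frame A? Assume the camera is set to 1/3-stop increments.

Aperture: unchanged.
Shutter speed: 1/500 → 1/640 → 1/800 → 1/1000 → 1/1250 → 1/1600 → 1/2000 → 1/2500 → 1/3200 → 1/4000 → 1/5000 → 1/6400 — 3 2/3 stops faster (darker).
ISO: 8000 → 10000 → 12800 — 2/3 stop higher (brighter).
Net: −3 2/3 +2/3 = −3 stops.

3 stops darker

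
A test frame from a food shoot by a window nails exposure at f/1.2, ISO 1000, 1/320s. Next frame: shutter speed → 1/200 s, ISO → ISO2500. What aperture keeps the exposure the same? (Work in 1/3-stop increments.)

Shutter speed: 1/320 → 1/250 → 1/200 — 2/3 stop slower (brighter).
ISO: 1000 → 1250 → 1600 → 2000 → 2500 — 1 1/3 stops raised (brighter).
Net change so far: 2 stops brighter. Offset with the aperture: f/1.2 → f/1.4 → f/1.6 → f/1.8 → f/2 → f/2.2 → f/2.5.

f/2.5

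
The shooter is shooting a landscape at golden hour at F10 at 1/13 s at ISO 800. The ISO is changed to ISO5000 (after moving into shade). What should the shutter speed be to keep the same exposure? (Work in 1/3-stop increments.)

ISO: 800 → 1000 → 1250 → 1600 → 2000 → 2500 → 3200 → 4000 → 5000 — 2 2/3 stops higher (brighter).
Need 2 2/3 stops darker from the shutter speed: 1/13 → 1/15 → 1/20 → 1/25 → 1/30 → 1/40 → 1/50 → 1/60 → 1/80.

1/80s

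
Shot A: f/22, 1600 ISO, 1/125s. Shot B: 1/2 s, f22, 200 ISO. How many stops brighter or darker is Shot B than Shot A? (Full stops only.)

Aperture: unchanged.
Shutter speed: 1/125 → 1/60 → 1/30 → 1/15 → 1/8 → 1/4 → 1/2 — 6 stops longer (brighter).
ISO: 1600 → 800 → 400 → 200 — 3 stops lower (darker).
Net: +6 −3 = +3 stops.

3 stops brighter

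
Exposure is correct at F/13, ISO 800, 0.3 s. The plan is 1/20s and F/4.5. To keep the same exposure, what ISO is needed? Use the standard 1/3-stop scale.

ISO 640

Shutter speed: 0.3 → 1/4 → 1/5 → 1/6 → 1/8 → 1/10 → 1/13 → 1/15 → 1/20 — 2 2/3 stops shorter (darker).
Aperture: f/13 → f/11 → f/10 → f/9 → f/8 → f/7.1 → f/6.3 → f/5.6 → f/5 → f/4.5 — 3 stops opened up (brighter).
Net change so far: 1/3 stop brighter. Offset with the ISO: 800 → 640.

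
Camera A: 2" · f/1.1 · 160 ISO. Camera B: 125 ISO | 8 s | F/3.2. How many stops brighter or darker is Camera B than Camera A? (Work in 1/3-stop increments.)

1 1/3 stops darker

Aperture: f/1.1 → f/1.2 → f/1.4 → f/1.6 → f/1.8 → f/2 → f/2.2 → f/2.5 → f/2.8 → f/3.2 — 3 stops stopped down (darker).
Shutter speed: 2 → 2.5 → 3.2 → 4 → 5 → 6 → 8 — 2 stops slower (brighter).
ISO: 160 → 125 — 1/3 stop lower (darker).
Net: −3 +2 −1/3 = −1 1/3 stops.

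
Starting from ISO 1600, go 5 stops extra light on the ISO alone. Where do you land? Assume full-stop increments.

ISO 51200

ISO: 1600 → 3200 → 6400 → 12800 → 25600 → 51200 — 5 stops higher (brighter).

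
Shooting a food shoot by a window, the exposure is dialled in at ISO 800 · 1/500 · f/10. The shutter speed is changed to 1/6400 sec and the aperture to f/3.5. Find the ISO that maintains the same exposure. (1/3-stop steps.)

ISO 1250

Shutter speed: 1/500 → 1/640 → 1/800 → 1/1000 → 1/1250 → 1/1600 → 1/2000 → 1/2500 → 1/3200 → 1/4000 → 1/5000 → 1/6400 — 3 2/3 stops shorter (darker).
Aperture: f/10 → f/9 → f/8 → f/7.1 → f/6.3 → f/5.6 → f/5 → f/4.5 → f/4 → f/3.5 — 3 stops wider (brighter).
Net change so far: 2/3 stop darker. Offset with the ISO: 800 → 1000 → 1250.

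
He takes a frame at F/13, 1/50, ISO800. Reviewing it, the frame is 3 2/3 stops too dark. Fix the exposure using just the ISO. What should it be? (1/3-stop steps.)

ISO 10000

Underexposed by 3 2/3 stops → need 3 2/3 stops brighter.
ISO: 800 → 1000 → 1250 → 1600 → 2000 → 2500 → 3200 → 4000 → 5000 → 6400 → 8000 → 10000.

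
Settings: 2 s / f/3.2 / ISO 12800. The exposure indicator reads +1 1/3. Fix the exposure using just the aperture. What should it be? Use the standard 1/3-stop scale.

f/5

Overexposed by 1 1/3 stops → need 1 1/3 stops darker.
Aperture: f/3.2 → f/3.5 → f/4 → f/4.5 → f/5.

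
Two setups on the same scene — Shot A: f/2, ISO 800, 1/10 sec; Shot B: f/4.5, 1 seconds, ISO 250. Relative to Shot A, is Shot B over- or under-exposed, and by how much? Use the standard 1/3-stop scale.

2/3 stop darker

Aperture: f/2 → f/2.2 → f/2.5 → f/2.8 → f/3.2 → f/3.5 → f/4 → f/4.5 — 2 1/3 stops smaller aperture (darker).
Shutter speed: 1/10 → 1/8 → 1/6 → 1/5 → 1/4 → 0.3 → 0.4 → 0.5 → 0.6 → 0.8 → 1 — 3 1/3 stops slower (brighter).
ISO: 800 → 640 → 500 → 400 → 320 → 250 — 1 2/3 stops lower (darker).
Net: −2 1/3 +3 1/3 −1 2/3 = −2/3 stops.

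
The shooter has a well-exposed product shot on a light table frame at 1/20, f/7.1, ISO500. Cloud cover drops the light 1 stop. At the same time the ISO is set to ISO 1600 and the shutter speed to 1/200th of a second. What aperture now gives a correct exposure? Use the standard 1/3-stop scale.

f/2.8

Scene light: 1 stop darker.
ISO: 500 → 640 → 800 → 1000 → 1250 → 1600 — 1 2/3 stops higher (brighter).
Shutter speed: 1/20 → 1/25 → 1/30 → 1/40 → 1/50 → 1/60 → 1/80 → 1/100 → 1/125 → 1/160 → 1/200 — 3 1/3 stops shorter (darker).
Net so far: 2 2/3 stops darker. Aperture: f/7.1 → f/6.3 → f/5.6 → f/5 → f/4.5 → f/4 → f/3.5 → f/3.2 → f/2.8.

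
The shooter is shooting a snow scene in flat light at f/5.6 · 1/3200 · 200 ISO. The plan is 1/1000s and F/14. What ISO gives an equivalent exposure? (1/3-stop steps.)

ISO 400

Shutter speed: 1/3200 → 1/2500 → 1/2000 → 1/1600 → 1/1250 → 1/1000 — 1 2/3 stops slower (brighter).
Aperture: f/5.6 → f/6.3 → f/7.1 → f/8 → f/9 → f/10 → f/11 → f/13 → f/14 — 2 2/3 stops smaller aperture (darker).
Net change so far: 1 stop darker. Offset with the ISO: 200 → 250 → 320 → 400.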